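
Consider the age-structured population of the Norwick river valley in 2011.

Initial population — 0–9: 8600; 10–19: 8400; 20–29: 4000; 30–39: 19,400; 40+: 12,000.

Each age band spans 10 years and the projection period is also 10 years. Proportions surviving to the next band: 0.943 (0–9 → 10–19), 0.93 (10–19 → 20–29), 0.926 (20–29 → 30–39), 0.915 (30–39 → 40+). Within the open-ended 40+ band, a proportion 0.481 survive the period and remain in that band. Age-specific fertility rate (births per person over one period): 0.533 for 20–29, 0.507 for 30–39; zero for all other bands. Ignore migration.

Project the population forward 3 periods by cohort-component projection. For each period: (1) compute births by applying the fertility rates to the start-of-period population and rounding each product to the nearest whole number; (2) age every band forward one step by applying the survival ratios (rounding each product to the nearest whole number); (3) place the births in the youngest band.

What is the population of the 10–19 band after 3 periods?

— Period 1 —
Births: 4000 * 0.533 = 2132, 19400 * 0.507 = 9836 ⇒ total 11968
10–19: 8600 * 0.943 = 8110
20–29: 8400 * 0.93 = 7812
30–39: 4000 * 0.926 = 3704
40+: 19400 * 0.915 + 12000 * 0.481 = 17751 + 5772 = 23523
Population now: 0–9=11968, 10–19=8110, 20–29=7812, 30–39=3704, 40+=23523
— Period 2 —
Births: 7812 * 0.533 = 4164, 3704 * 0.507 = 1878 ⇒ total 6042
10–19: 11968 * 0.943 = 11286
20–29: 8110 * 0.93 = 7542
30–39: 7812 * 0.926 = 7234
40+: 3704 * 0.915 + 23523 * 0.481 = 3389 + 11315 = 14704
Population now: 0–9=6042, 10–19=11286, 20–29=7542, 30–39=7234, 40+=14704
— Period 3 —
Births: 7542 * 0.533 = 4020, 7234 * 0.507 = 3668 ⇒ total 7688
10–19: 6042 * 0.943 = 5698
20–29: 11286 * 0.93 = 10496
30–39: 7542 * 0.926 = 6984
40+: 7234 * 0.915 + 14704 * 0.481 = 6619 + 7073 = 13692
Population now: 0–9=7688, 10–19=5698, 20–29=10496, 30–39=6984, 40+=13692

5698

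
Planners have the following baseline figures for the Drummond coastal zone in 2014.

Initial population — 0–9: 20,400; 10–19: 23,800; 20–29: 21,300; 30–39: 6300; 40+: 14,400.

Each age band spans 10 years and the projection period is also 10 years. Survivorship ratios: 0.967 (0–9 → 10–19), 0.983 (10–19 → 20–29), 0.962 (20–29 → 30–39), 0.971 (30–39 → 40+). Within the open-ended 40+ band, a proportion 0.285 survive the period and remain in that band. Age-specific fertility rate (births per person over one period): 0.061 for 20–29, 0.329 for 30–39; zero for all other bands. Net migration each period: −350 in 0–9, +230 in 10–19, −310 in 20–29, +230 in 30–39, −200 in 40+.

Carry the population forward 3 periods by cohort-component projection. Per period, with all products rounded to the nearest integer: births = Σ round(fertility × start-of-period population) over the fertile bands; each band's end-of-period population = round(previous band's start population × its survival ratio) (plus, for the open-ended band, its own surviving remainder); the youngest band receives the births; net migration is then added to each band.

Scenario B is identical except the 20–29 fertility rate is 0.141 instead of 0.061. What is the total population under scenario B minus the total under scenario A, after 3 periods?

4950

Let group 1 be 0–9 through group 5 = 40+.
After projecting period 1:
Births: 21300 × 0.061 = 1299, 6300 × 0.329 = 2073 ⇒ total 3372
Group 2: 20400 × 0.967 = 19727
Group 3: 23800 × 0.983 = 23395
Group 4: 21300 × 0.962 = 20491
Group 5: 6300 × 0.971 + 14400 × 0.285 = 6117 + 4104 = 10221
Net migration: Group 1 − 350 → 3022; Group 2 + 230 → 19957; Group 3 − 310 → 23085; Group 4 + 230 → 20721; Group 5 − 200 → 10021
→ [3022, 19957, 23085, 20721, 10021]
After projecting period 2:
Births: 23085 × 0.061 = 1408, 20721 × 0.329 = 6817 ⇒ total 8225
Group 2: 3022 × 0.967 = 2922
Group 3: 19957 × 0.983 = 19618
Group 4: 23085 × 0.962 = 22208
Group 5: 20721 × 0.971 + 10021 × 0.285 = 20120 + 2856 = 22976
Net migration: Group 1 − 350 → 7875; Group 2 + 230 → 3152; Group 3 − 310 → 19308; Group 4 + 230 → 22438; Group 5 − 200 → 22776
→ [7875, 3152, 19308, 22438, 22776]
After projecting period 3:
Births: 19308 × 0.061 = 1178, 22438 × 0.329 = 7382 ⇒ total 8560
Group 2: 7875 × 0.967 = 7615
Group 3: 3152 × 0.983 = 3098
Group 4: 19308 × 0.962 = 18574
Group 5: 22438 × 0.971 + 22776 × 0.285 = 21787 + 6491 = 28278
Net migration: Group 1 − 350 → 8210; Group 2 + 230 → 7845; Group 3 − 310 → 2788; Group 4 + 230 → 18804; Group 5 − 200 → 28078
→ [8210, 7845, 2788, 18804, 28078]
Scenario A total after 3 periods: 65725
Scenario B projection —
After projecting period 1:
Births: 21300 × 0.141 = 3003, 6300 × 0.329 = 2073 ⇒ total 5076
Group 2: 20400 × 0.967 = 19727
Group 3: 23800 × 0.983 = 23395
Group 4: 21300 × 0.962 = 20491
Group 5: 6300 × 0.971 + 14400 × 0.285 = 6117 + 4104 = 10221
Net migration: Group 1 − 350 → 4726; Group 2 + 230 → 19957; Group 3 − 310 → 23085; Group 4 + 230 → 20721; Group 5 − 200 → 10021
→ [4726, 19957, 23085, 20721, 10021]
After projecting period 2:
Births: 23085 × 0.141 = 3255, 20721 × 0.329 = 6817 ⇒ total 10072
Group 2: 4726 × 0.967 = 4570
Group 3: 19957 × 0.983 = 19618
Group 4: 23085 × 0.962 = 22208
Group 5: 20721 × 0.971 + 10021 × 0.285 = 20120 + 2856 = 22976
Net migration: Group 1 − 350 → 9722; Group 2 + 230 → 4800; Group 3 − 310 → 19308; Group 4 + 230 → 22438; Group 5 − 200 → 22776
→ [9722, 4800, 19308, 22438, 22776]
After projecting period 3:
Births: 19308 × 0.141 = 2722, 22438 × 0.329 = 7382 ⇒ total 10104
Group 2: 9722 × 0.967 = 9401
Group 3: 4800 × 0.983 = 4718
Group 4: 19308 × 0.962 = 18574
Group 5: 22438 × 0.971 + 22776 × 0.285 = 21787 + 6491 = 28278
Net migration: Group 1 − 350 → 9754; Group 2 + 230 → 9631; Group 3 − 310 → 4408; Group 4 + 230 → 18804; Group 5 − 200 → 28078
→ [9754, 9631, 4408, 18804, 28078]
Scenario B total after 3 periods: 70675
Difference B − A = 70675 − 65725 = 4950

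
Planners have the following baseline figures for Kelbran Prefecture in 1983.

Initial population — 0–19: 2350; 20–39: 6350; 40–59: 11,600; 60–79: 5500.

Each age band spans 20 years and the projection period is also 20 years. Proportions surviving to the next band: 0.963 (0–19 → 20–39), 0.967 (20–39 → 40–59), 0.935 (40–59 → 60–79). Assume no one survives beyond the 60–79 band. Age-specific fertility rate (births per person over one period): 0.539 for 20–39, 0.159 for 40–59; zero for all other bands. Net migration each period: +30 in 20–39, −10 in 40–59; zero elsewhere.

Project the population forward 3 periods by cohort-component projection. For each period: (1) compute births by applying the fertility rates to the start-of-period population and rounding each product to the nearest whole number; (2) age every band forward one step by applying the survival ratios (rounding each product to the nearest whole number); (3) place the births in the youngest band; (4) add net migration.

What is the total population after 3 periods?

After projecting period 1:
Births: 6350 × 0.539 = 3423  |  11600 × 0.159 = 1844 — total 5267
20–39: 2350 × 0.963 = 2263
40–59: 6350 × 0.967 = 6140
60–79: 11600 × 0.935 = 10846
Net migration: 20–39 + 30 → 2293; 40–59 − 10 → 6130
End of period: [5267, 2293, 6130, 10846]
After projecting period 2:
Births: 2293 × 0.539 = 1236  |  6130 × 0.159 = 975 — total 2211
20–39: 5267 × 0.963 = 5072
40–59: 2293 × 0.967 = 2217
60–79: 6130 × 0.935 = 5732
Net migration: 20–39 + 30 → 5102; 40–59 − 10 → 2207
End of period: [2211, 5102, 2207, 5732]
After projecting period 3:
Births: 5102 × 0.539 = 2750  |  2207 × 0.159 = 351 — total 3101
20–39: 2211 × 0.963 = 2129
40–59: 5102 × 0.967 = 4934
60–79: 2207 × 0.935 = 2064
Net migration: 20–39 + 30 → 2159; 40–59 − 10 → 4924
End of period: [3101, 2159, 4924, 2064]
Total after period 3: 3101 + 2159 + 4924 + 2064 = 12248

12248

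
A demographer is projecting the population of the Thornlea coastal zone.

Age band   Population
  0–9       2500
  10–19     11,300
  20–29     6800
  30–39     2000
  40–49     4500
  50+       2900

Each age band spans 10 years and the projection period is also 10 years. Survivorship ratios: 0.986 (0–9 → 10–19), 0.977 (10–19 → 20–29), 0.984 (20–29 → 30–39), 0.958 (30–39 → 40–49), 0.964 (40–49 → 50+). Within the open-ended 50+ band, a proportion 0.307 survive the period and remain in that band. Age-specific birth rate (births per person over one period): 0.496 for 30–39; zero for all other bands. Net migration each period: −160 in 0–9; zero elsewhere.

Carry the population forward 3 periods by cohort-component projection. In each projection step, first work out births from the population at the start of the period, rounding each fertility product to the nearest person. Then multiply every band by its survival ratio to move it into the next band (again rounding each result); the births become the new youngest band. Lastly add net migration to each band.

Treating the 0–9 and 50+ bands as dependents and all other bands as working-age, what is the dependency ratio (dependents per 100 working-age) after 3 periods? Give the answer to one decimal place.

Period 1:
Births: 2000 × 0.496 = 992
10–19: 2500 × 0.986 = 2465
20–29: 11300 × 0.977 = 11040
30–39: 6800 × 0.984 = 6691
40–49: 2000 × 0.958 = 1916
50+: 4500 × 0.964 + 2900 × 0.307 = 4338 + 890 = 5228
Net migration: 0–9 − 160 → 832
End of period: [832, 2465, 11040, 6691, 1916, 5228]
Period 2:
Births: 6691 × 0.496 = 3319
10–19: 832 × 0.986 = 820
20–29: 2465 × 0.977 = 2408
30–39: 11040 × 0.984 = 10863
40–49: 6691 × 0.958 = 6410
50+: 1916 × 0.964 + 5228 × 0.307 = 1847 + 1605 = 3452
Net migration: 0–9 − 160 → 3159
End of period: [3159, 820, 2408, 10863, 6410, 3452]
Period 3:
Births: 10863 × 0.496 = 5388
10–19: 3159 × 0.986 = 3115
20–29: 820 × 0.977 = 801
30–39: 2408 × 0.984 = 2369
40–49: 10863 × 0.958 = 10407
50+: 6410 × 0.964 + 3452 × 0.307 = 6179 + 1060 = 7239
Net migration: 0–9 − 160 → 5228
End of period: [5228, 3115, 801, 2369, 10407, 7239]
Dependents (band 0–9 + band 50+) = 5228 + 7239 = 12467; working-age = 16692; ratio = 12467/16692 × 100 = 74.7

74.7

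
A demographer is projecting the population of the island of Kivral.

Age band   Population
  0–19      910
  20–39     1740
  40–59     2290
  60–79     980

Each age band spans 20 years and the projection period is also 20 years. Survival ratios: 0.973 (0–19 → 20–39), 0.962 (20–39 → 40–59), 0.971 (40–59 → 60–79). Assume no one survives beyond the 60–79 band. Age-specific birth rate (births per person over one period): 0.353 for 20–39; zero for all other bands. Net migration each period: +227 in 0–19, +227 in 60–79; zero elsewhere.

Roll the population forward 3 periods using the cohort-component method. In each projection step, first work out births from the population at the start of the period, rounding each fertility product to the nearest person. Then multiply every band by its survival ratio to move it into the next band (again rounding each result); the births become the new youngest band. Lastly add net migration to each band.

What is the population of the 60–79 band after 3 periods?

— Period 1 —
Births: 1740 * 0.353 = 614
20–39: 910 * 0.973 = 885
40–59: 1740 * 0.962 = 1674
60–79: 2290 * 0.971 = 2224
Net migration: 0–19 + 227 → 841; 60–79 + 227 → 2451
Population now: 0–19=841, 20–39=885, 40–59=1674, 60–79=2451
— Period 2 —
Births: 885 * 0.353 = 312
20–39: 841 * 0.973 = 818
40–59: 885 * 0.962 = 851
60–79: 1674 * 0.971 = 1625
Net migration: 0–19 + 227 → 539; 60–79 + 227 → 1852
Population now: 0–19=539, 20–39=818, 40–59=851, 60–79=1852
— Period 3 —
Births: 818 * 0.353 = 289
20–39: 539 * 0.973 = 524
40–59: 818 * 0.962 = 787
60–79: 851 * 0.971 = 826
Net migration: 0–19 + 227 → 516; 60–79 + 227 → 1053
Population now: 0–19=516, 20–39=524, 40–59=787, 60–79=1053

1053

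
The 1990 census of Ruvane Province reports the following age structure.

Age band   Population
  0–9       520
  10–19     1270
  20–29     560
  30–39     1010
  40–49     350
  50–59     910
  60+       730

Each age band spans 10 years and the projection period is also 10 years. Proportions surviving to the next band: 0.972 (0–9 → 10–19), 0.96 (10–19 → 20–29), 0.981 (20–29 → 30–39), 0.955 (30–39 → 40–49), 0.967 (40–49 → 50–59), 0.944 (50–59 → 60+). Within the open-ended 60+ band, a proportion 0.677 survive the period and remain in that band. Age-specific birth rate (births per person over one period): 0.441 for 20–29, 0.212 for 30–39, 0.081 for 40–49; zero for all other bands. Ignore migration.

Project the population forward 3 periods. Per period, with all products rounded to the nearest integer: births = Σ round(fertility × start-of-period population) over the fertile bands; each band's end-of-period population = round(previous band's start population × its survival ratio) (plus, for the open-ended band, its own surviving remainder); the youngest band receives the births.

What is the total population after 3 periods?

5520

Call the bands 1 to 7, youngest first.
After projecting period 1:
Births: 560 * 0.441 = 247 ; 1010 * 0.212 = 214 ; 350 * 0.081 = 28 ⇒ total 489
Band 2: 520 * 0.972 = 505
Band 3: 1270 * 0.96 = 1219
Band 4: 560 * 0.981 = 549
Band 5: 1010 * 0.955 = 965
Band 6: 350 * 0.967 = 338
Band 7: 910 * 0.944 + 730 * 0.677 = 859 + 494 = 1353
→ [489, 505, 1219, 549, 965, 338, 1353]
After projecting period 2:
Births: 1219 * 0.441 = 538 ; 549 * 0.212 = 116 ; 965 * 0.081 = 78 ⇒ total 732
Band 2: 489 * 0.972 = 475
Band 3: 505 * 0.96 = 485
Band 4: 1219 * 0.981 = 1196
Band 5: 549 * 0.955 = 524
Band 6: 965 * 0.967 = 933
Band 7: 338 * 0.944 + 1353 * 0.677 = 319 + 916 = 1235
→ [732, 475, 485, 1196, 524, 933, 1235]
After projecting period 3:
Births: 485 * 0.441 = 214 ; 1196 * 0.212 = 254 ; 524 * 0.081 = 42 ⇒ total 510
Band 2: 732 * 0.972 = 712
Band 3: 475 * 0.96 = 456
Band 4: 485 * 0.981 = 476
Band 5: 1196 * 0.955 = 1142
Band 6: 524 * 0.967 = 507
Band 7: 933 * 0.944 + 1235 * 0.677 = 881 + 836 = 1717
→ [510, 712, 456, 476, 1142, 507, 1717]
Total after period 3: 510 + 712 + 456 + 476 + 1142 + 507 + 1717 = 5520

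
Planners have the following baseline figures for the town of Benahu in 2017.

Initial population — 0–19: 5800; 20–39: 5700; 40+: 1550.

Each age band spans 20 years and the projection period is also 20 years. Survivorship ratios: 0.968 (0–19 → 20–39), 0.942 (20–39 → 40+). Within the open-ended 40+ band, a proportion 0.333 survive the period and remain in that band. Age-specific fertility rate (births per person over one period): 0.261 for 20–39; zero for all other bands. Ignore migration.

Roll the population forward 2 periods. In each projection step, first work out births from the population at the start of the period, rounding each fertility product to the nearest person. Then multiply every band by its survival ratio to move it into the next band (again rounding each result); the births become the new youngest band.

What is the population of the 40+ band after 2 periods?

7248

Period 1.
Births: 5700 * 0.261 = 1488
20–39: 5800 * 0.968 = 5614
40+: 5700 * 0.942 + 1550 * 0.333 = 5369 + 516 = 5885
Giving 1488 / 5614 / 5885.
Period 2.
Births: 5614 * 0.261 = 1465
20–39: 1488 * 0.968 = 1440
40+: 5614 * 0.942 + 5885 * 0.333 = 5288 + 1960 = 7248
Giving 1465 / 1440 / 7248.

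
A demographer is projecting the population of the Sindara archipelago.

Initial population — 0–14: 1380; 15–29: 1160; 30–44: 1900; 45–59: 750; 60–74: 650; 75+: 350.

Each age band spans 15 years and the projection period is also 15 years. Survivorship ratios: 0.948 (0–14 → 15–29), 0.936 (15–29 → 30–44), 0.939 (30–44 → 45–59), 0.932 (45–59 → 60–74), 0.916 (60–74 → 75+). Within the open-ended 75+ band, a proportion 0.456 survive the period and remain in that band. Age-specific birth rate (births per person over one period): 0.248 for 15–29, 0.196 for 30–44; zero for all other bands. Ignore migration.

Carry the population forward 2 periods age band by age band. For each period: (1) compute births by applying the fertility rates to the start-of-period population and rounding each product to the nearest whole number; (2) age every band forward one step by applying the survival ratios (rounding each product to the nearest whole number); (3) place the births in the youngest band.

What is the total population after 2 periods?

6054

(Groups numbered youngest = 1 to oldest = 6.)
Period 1.
Births: 1160 × 0.248 = 288 ; 1900 × 0.196 = 372 ⇒ total 660
Group 2: 1380 × 0.948 = 1308
Group 3: 1160 × 0.936 = 1086
Group 4: 1900 × 0.939 = 1784
Group 5: 750 × 0.932 = 699
Group 6: 650 × 0.916 + 350 × 0.456 = 595 + 160 = 755
→ [660, 1308, 1086, 1784, 699, 755]
Period 2.
Births: 1308 × 0.248 = 324 ; 1086 × 0.196 = 213 ⇒ total 537
Group 2: 660 × 0.948 = 626
Group 3: 1308 × 0.936 = 1224
Group 4: 1086 × 0.939 = 1020
Group 5: 1784 × 0.932 = 1663
Group 6: 699 × 0.916 + 755 × 0.456 = 640 + 344 = 984
→ [537, 626, 1224, 1020, 1663, 984]
Total after period 2: 537 + 626 + 1224 + 1020 + 1663 + 984 = 6054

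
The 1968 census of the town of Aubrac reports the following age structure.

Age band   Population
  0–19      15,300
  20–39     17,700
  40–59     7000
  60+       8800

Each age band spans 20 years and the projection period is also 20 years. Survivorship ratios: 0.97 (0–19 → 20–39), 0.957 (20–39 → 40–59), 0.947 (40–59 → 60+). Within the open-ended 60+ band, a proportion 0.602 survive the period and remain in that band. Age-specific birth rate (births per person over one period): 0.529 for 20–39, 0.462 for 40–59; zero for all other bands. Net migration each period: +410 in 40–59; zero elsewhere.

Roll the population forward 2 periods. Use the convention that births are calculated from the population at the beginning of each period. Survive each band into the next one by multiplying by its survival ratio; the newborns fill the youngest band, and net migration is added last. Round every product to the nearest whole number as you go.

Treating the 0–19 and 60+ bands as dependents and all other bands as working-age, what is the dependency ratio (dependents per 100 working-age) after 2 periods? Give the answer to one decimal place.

147.1

Period 1.
Births: 17700 × 0.529 = 9363 ; 7000 × 0.462 = 3234 → 12597
20–39: 15300 × 0.97 = 14841
40–59: 17700 × 0.957 = 16939
60+: 7000 × 0.947 + 8800 × 0.602 = 6629 + 5298 = 11927
Net migration: 40–59 + 410 → 17349
Giving 12597 / 14841 / 17349 / 11927.
Period 2.
Births: 14841 × 0.529 = 7851 ; 17349 × 0.462 = 8015 → 15866
20–39: 12597 × 0.97 = 12219
40–59: 14841 × 0.957 = 14203
60+: 17349 × 0.947 + 11927 × 0.602 = 16430 + 7180 = 23610
Net migration: 40–59 + 410 → 14613
Giving 15866 / 12219 / 14613 / 23610.
Dependents (band 0–19 + band 60+) = 15866 + 23610 = 39476; working-age = 26832; ratio = 39476/26832 × 100 = 147.1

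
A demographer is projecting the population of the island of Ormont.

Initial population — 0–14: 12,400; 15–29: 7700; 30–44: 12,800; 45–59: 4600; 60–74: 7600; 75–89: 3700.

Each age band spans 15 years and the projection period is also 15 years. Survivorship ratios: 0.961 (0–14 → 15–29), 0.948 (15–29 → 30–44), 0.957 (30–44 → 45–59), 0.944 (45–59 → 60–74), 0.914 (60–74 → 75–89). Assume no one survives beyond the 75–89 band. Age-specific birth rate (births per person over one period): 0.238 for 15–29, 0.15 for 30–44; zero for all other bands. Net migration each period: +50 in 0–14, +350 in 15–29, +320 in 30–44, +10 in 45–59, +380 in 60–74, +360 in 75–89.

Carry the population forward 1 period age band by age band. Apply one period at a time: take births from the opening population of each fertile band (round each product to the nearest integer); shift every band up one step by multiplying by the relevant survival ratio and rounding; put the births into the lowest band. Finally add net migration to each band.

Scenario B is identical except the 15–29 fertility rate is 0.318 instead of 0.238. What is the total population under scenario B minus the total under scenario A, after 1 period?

Let band 1 be 0–14 through band 6 = 75–89.
Period 1:
Births: 7700 × 0.238 = 1833  |  12800 × 0.15 = 1920 → total 3753
Band 2: 12400 × 0.961 = 11916
Band 3: 7700 × 0.948 = 7300
Band 4: 12800 × 0.957 = 12250
Band 5: 4600 × 0.944 = 4342
Band 6: 7600 × 0.914 = 6946
Net migration: Band 1 + 50 → 3803; Band 2 + 350 → 12266; Band 3 + 320 → 7620; Band 4 + 10 → 12260; Band 5 + 380 → 4722; Band 6 + 360 → 7306
→ [3803, 12266, 7620, 12260, 4722, 7306]
Scenario A total after 1 period: 47977
Scenario B projection —
Period 1:
Births: 7700 × 0.318 = 2449  |  12800 × 0.15 = 1920 → total 4369
Band 2: 12400 × 0.961 = 11916
Band 3: 7700 × 0.948 = 7300
Band 4: 12800 × 0.957 = 12250
Band 5: 4600 × 0.944 = 4342
Band 6: 7600 × 0.914 = 6946
Net migration: Band 1 + 50 → 4419; Band 2 + 350 → 12266; Band 3 + 320 → 7620; Band 4 + 10 → 12260; Band 5 + 380 → 4722; Band 6 + 360 → 7306
→ [4419, 12266, 7620, 12260, 4722, 7306]
Scenario B total after 1 period: 48593
Difference B − A = 48593 − 47977 = 616

616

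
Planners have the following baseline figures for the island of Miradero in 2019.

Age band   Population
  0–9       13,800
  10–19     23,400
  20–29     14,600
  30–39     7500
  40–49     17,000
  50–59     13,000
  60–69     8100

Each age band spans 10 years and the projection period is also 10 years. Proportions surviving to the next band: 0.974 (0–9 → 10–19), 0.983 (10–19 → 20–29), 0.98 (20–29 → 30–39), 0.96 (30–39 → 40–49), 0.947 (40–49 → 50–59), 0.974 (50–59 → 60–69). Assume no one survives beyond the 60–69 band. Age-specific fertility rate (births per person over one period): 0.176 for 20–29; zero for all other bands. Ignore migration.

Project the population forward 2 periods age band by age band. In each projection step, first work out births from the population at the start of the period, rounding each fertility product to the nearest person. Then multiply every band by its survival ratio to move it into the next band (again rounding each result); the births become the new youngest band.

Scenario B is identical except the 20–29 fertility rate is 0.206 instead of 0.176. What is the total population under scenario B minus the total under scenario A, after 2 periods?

1117

After projecting period 1:
Births: 14600 × 0.176 = 2570
10–19: 13800 × 0.974 = 13441
20–29: 23400 × 0.983 = 23002
30–39: 14600 × 0.98 = 14308
40–49: 7500 × 0.96 = 7200
50–59: 17000 × 0.947 = 16099
60–69: 13000 × 0.974 = 12662
End of period: [2570, 13441, 23002, 14308, 7200, 16099, 12662]
After projecting period 2:
Births: 23002 × 0.176 = 4048
10–19: 2570 × 0.974 = 2503
20–29: 13441 × 0.983 = 13213
30–39: 23002 × 0.98 = 22542
40–49: 14308 × 0.96 = 13736
50–59: 7200 × 0.947 = 6818
60–69: 16099 × 0.974 = 15680
End of period: [4048, 2503, 13213, 22542, 13736, 6818, 15680]
Scenario A total after 2 periods: 78540
Scenario B projection —
After projecting period 1:
Births: 14600 × 0.206 = 3008
10–19: 13800 × 0.974 = 13441
20–29: 23400 × 0.983 = 23002
30–39: 14600 × 0.98 = 14308
40–49: 7500 × 0.96 = 7200
50–59: 17000 × 0.947 = 16099
60–69: 13000 × 0.974 = 12662
End of period: [3008, 13441, 23002, 14308, 7200, 16099, 12662]
After projecting period 2:
Births: 23002 × 0.206 = 4738
10–19: 3008 × 0.974 = 2930
20–29: 13441 × 0.983 = 13213
30–39: 23002 × 0.98 = 22542
40–49: 14308 × 0.96 = 13736
50–59: 7200 × 0.947 = 6818
60–69: 16099 × 0.974 = 15680
End of period: [4738, 2930, 13213, 22542, 13736, 6818, 15680]
Scenario B total after 2 periods: 79657
Difference B − A = 79657 − 78540 = 1117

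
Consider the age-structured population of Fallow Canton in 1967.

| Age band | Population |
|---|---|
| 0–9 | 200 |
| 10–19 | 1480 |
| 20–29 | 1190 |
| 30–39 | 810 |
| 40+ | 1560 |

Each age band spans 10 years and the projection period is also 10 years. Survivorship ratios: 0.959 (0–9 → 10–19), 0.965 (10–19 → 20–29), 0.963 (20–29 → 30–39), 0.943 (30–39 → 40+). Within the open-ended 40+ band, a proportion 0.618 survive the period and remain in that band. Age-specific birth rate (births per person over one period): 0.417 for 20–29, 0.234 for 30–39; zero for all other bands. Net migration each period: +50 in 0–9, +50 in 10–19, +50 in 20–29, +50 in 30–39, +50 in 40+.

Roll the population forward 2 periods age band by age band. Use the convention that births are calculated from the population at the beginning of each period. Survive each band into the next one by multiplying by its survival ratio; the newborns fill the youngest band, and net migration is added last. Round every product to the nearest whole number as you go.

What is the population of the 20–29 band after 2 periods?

(Groups numbered youngest = 1 to oldest = 5.)
After projecting period 1:
Births: 1190 × 0.417 = 496 ; 810 × 0.234 = 190 → total 686
Group 2: 200 × 0.959 = 192
Group 3: 1480 × 0.965 = 1428
Group 4: 1190 × 0.963 = 1146
Group 5: 810 × 0.943 + 1560 × 0.618 = 764 + 964 = 1728
Net migration: Group 1 + 50 → 736; Group 2 + 50 → 242; Group 3 + 50 → 1478; Group 4 + 50 → 1196; Group 5 + 50 → 1778
Population now: 0–9=736, 10–19=242, 20–29=1478, 30–39=1196, 40+=1778
After projecting period 2:
Births: 1478 × 0.417 = 616 ; 1196 × 0.234 = 280 → total 896
Group 2: 736 × 0.959 = 706
Group 3: 242 × 0.965 = 234
Group 4: 1478 × 0.963 = 1423
Group 5: 1196 × 0.943 + 1778 × 0.618 = 1128 + 1099 = 2227
Net migration: Group 1 + 50 → 946; Group 2 + 50 → 756; Group 3 + 50 → 284; Group 4 + 50 → 1473; Group 5 + 50 → 2277
Population now: 0–9=946, 10–19=756, 20–29=284, 30–39=1473, 40+=2277

284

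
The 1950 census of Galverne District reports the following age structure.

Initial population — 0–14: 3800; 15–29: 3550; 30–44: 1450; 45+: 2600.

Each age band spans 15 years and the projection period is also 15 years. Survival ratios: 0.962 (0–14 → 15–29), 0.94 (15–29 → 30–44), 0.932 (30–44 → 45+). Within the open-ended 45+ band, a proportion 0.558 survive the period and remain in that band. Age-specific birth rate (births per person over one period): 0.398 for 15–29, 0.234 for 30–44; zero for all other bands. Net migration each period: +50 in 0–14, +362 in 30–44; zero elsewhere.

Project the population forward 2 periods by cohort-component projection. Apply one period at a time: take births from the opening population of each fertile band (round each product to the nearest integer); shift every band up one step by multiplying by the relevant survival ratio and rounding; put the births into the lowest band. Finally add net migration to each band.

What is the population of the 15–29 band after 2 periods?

1734

Period 1:
Births: 3550 * 0.398 = 1413 ; 1450 * 0.234 = 339 ⇒ total 1752
15–29: 3800 * 0.962 = 3656
30–44: 3550 * 0.94 = 3337
45+: 1450 * 0.932 + 2600 * 0.558 = 1351 + 1451 = 2802
Net migration: 0–14 + 50 → 1802; 30–44 + 362 → 3699
Population now: 0–14=1802, 15–29=3656, 30–44=3699, 45+=2802
Period 2:
Births: 3656 * 0.398 = 1455 ; 3699 * 0.234 = 866 ⇒ total 2321
15–29: 1802 * 0.962 = 1734
30–44: 3656 * 0.94 = 3437
45+: 3699 * 0.932 + 2802 * 0.558 = 3447 + 1564 = 5011
Net migration: 0–14 + 50 → 2371; 30–44 + 362 → 3799
Population now: 0–14=2371, 15–29=1734, 30–44=3799, 45+=5011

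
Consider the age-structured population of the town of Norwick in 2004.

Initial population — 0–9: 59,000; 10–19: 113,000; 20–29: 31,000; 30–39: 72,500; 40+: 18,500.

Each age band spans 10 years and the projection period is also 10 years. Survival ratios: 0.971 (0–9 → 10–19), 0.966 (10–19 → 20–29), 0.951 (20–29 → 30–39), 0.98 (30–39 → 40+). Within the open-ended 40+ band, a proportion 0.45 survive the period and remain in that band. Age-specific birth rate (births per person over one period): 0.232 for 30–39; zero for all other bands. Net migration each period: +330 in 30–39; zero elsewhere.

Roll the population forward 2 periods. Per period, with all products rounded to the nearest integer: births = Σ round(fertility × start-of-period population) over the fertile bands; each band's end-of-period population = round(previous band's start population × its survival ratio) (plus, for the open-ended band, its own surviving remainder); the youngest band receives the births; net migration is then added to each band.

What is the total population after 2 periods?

247662

Call the bands 1 to 5, youngest first.
Period 1.
Births: 72500 × 0.232 = 16820
Band 2: 59000 × 0.971 = 57289
Band 3: 113000 × 0.966 = 109158
Band 4: 31000 × 0.951 = 29481
Band 5: 72500 × 0.98 + 18500 × 0.45 = 71050 + 8325 = 79375
Net migration: Band 4 + 330 → 29811
Giving 16820 / 57289 / 109158 / 29811 / 79375.
Period 2.
Births: 29811 × 0.232 = 6916
Band 2: 16820 × 0.971 = 16332
Band 3: 57289 × 0.966 = 55341
Band 4: 109158 × 0.951 = 103809
Band 5: 29811 × 0.98 + 79375 × 0.45 = 29215 + 35719 = 64934
Net migration: Band 4 + 330 → 104139
Giving 6916 / 16332 / 55341 / 104139 / 64934.
Total after period 2: 6916 + 16332 + 55341 + 104139 + 64934 = 247662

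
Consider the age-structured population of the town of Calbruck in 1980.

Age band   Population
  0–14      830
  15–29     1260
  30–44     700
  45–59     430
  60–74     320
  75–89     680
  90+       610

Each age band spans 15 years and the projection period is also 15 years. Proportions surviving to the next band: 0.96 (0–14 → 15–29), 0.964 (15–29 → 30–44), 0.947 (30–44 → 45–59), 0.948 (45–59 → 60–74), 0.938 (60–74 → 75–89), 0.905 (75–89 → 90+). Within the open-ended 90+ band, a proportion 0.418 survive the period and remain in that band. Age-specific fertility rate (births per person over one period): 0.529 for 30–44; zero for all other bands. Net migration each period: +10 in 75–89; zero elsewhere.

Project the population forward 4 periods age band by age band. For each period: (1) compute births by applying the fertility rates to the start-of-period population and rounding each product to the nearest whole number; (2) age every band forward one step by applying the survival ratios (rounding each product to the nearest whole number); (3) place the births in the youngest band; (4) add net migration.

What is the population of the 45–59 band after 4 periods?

Period 1.
Births: 700 * 0.529 = 370
15–29: 830 * 0.96 = 797
30–44: 1260 * 0.964 = 1215
45–59: 700 * 0.947 = 663
60–74: 430 * 0.948 = 408
75–89: 320 * 0.938 = 300
90+: 680 * 0.905 + 610 * 0.418 = 615 + 255 = 870
Net migration: 75–89 + 10 → 310
→ [370, 797, 1215, 663, 408, 310, 870]
Period 2.
Births: 1215 * 0.529 = 643
15–29: 370 * 0.96 = 355
30–44: 797 * 0.964 = 768
45–59: 1215 * 0.947 = 1151
60–74: 663 * 0.948 = 629
75–89: 408 * 0.938 = 383
90+: 310 * 0.905 + 870 * 0.418 = 281 + 364 = 645
Net migration: 75–89 + 10 → 393
→ [643, 355, 768, 1151, 629, 393, 645]
Period 3.
Births: 768 * 0.529 = 406
15–29: 643 * 0.96 = 617
30–44: 355 * 0.964 = 342
45–59: 768 * 0.947 = 727
60–74: 1151 * 0.948 = 1091
75–89: 629 * 0.938 = 590
90+: 393 * 0.905 + 645 * 0.418 = 356 + 270 = 626
Net migration: 75–89 + 10 → 600
→ [406, 617, 342, 727, 1091, 600, 626]
Period 4.
Births: 342 * 0.529 = 181
15–29: 406 * 0.96 = 390
30–44: 617 * 0.964 = 595
45–59: 342 * 0.947 = 324
60–74: 727 * 0.948 = 689
75–89: 1091 * 0.938 = 1023
90+: 600 * 0.905 + 626 * 0.418 = 543 + 262 = 805
Net migration: 75–89 + 10 → 1033
→ [181, 390, 595, 324, 689, 1033, 805]

324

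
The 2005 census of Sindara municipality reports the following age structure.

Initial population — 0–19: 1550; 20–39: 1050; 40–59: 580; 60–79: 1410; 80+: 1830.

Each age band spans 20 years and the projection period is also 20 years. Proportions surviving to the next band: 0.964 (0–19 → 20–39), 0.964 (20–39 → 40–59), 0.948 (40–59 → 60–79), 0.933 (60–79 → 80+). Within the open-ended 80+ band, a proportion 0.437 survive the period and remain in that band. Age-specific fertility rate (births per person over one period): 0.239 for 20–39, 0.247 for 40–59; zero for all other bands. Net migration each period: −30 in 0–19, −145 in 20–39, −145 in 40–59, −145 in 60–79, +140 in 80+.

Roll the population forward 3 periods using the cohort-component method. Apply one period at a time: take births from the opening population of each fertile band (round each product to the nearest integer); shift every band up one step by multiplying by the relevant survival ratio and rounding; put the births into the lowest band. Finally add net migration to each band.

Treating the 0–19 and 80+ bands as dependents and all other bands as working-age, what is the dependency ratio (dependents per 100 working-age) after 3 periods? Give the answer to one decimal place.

128.7

Let band 1 be 0–19 through band 5 = 80+.
Period 1:
Births: 1050 × 0.239 = 251 ; 580 × 0.247 = 143 → total 394
Band 2: 1550 × 0.964 = 1494
Band 3: 1050 × 0.964 = 1012
Band 4: 580 × 0.948 = 550
Band 5: 1410 × 0.933 + 1830 × 0.437 = 1316 + 800 = 2116
Net migration: Band 1 − 30 → 364; Band 2 − 145 → 1349; Band 3 − 145 → 867; Band 4 − 145 → 405; Band 5 + 140 → 2256
→ [364, 1349, 867, 405, 2256]
Period 2:
Births: 1349 × 0.239 = 322 ; 867 × 0.247 = 214 → total 536
Band 2: 364 × 0.964 = 351
Band 3: 1349 × 0.964 = 1300
Band 4: 867 × 0.948 = 822
Band 5: 405 × 0.933 + 2256 × 0.437 = 378 + 986 = 1364
Net migration: Band 1 − 30 → 506; Band 2 − 145 → 206; Band 3 − 145 → 1155; Band 4 − 145 → 677; Band 5 + 140 → 1504
→ [506, 206, 1155, 677, 1504]
Period 3:
Births: 206 × 0.239 = 49 ; 1155 × 0.247 = 285 → total 334
Band 2: 506 × 0.964 = 488
Band 3: 206 × 0.964 = 199
Band 4: 1155 × 0.948 = 1095
Band 5: 677 × 0.933 + 1504 × 0.437 = 632 + 657 = 1289
Net migration: Band 1 − 30 → 304; Band 2 − 145 → 343; Band 3 − 145 → 54; Band 4 − 145 → 950; Band 5 + 140 → 1429
→ [304, 343, 54, 950, 1429]
Dependents (band 0–19 + band 80+) = 304 + 1429 = 1733; working-age = 1347; ratio = 1733/1347 × 100 = 128.7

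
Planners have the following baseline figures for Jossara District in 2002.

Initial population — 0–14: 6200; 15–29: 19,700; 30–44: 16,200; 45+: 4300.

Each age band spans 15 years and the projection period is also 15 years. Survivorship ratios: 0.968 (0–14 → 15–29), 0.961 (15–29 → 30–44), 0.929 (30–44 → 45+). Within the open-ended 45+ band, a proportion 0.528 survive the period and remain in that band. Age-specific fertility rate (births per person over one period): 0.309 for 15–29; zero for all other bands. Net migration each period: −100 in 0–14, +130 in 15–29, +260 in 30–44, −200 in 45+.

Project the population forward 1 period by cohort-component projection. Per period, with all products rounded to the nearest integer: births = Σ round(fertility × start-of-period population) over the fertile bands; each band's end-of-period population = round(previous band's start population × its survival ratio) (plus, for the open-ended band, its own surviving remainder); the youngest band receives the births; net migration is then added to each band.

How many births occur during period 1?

Period 1.
Births: 19700 × 0.309 = 6087
15–29: 6200 × 0.968 = 6002
30–44: 19700 × 0.961 = 18932
45+: 16200 × 0.929 + 4300 × 0.528 = 15050 + 2270 = 17320
Net migration: 0–14 − 100 → 5987; 15–29 + 130 → 6132; 30–44 + 260 → 19192; 45+ − 200 → 17120
Giving 5987 / 6132 / 19192 / 17120.

6087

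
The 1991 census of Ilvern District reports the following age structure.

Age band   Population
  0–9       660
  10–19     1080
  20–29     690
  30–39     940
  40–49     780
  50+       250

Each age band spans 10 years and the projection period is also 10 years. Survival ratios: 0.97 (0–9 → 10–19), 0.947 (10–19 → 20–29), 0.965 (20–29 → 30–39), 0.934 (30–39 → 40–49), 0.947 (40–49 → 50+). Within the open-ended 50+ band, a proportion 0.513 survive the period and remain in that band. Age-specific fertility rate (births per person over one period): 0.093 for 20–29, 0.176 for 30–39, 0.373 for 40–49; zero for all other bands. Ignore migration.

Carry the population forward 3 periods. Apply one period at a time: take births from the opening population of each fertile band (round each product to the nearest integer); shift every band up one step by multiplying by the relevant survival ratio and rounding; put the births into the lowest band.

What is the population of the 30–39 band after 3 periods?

585

Call the bands 1 to 6, youngest first.
Period 1.
Births: 690 × 0.093 = 64 ; 940 × 0.176 = 165 ; 780 × 0.373 = 291 → total 520
Band 2: 660 × 0.97 = 640
Band 3: 1080 × 0.947 = 1023
Band 4: 690 × 0.965 = 666
Band 5: 940 × 0.934 = 878
Band 6: 780 × 0.947 + 250 × 0.513 = 739 + 128 = 867
Giving 520 / 640 / 1023 / 666 / 878 / 867.
Period 2.
Births: 1023 × 0.093 = 95 ; 666 × 0.176 = 117 ; 878 × 0.373 = 327 → total 539
Band 2: 520 × 0.97 = 504
Band 3: 640 × 0.947 = 606
Band 4: 1023 × 0.965 = 987
Band 5: 666 × 0.934 = 622
Band 6: 878 × 0.947 + 867 × 0.513 = 831 + 445 = 1276
Giving 539 / 504 / 606 / 987 / 622 / 1276.
Period 3.
Births: 606 × 0.093 = 56 ; 987 × 0.176 = 174 ; 622 × 0.373 = 232 → total 462
Band 2: 539 × 0.97 = 523
Band 3: 504 × 0.947 = 477
Band 4: 606 × 0.965 = 585
Band 5: 987 × 0.934 = 922
Band 6: 622 × 0.947 + 1276 × 0.513 = 589 + 655 = 1244
Giving 462 / 523 / 477 / 585 / 922 / 1244.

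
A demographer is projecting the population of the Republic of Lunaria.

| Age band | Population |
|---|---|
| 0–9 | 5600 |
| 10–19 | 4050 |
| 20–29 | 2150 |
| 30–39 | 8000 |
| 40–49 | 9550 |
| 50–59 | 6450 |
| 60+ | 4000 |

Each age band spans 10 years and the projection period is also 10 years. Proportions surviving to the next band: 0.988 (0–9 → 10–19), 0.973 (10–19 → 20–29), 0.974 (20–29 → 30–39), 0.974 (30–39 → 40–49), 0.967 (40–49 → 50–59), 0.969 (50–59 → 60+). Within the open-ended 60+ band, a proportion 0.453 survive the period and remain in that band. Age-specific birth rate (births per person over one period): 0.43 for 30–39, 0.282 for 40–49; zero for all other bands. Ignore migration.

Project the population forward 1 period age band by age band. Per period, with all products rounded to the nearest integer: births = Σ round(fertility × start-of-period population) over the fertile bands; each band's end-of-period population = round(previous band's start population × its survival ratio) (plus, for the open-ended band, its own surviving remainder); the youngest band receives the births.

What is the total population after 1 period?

42790

Period 1.
Births: 8000 × 0.43 = 3440  |  9550 × 0.282 = 2693 → total 6133
10–19: 5600 × 0.988 = 5533
20–29: 4050 × 0.973 = 3941
30–39: 2150 × 0.974 = 2094
40–49: 8000 × 0.974 = 7792
50–59: 9550 × 0.967 = 9235
60+: 6450 × 0.969 + 4000 × 0.453 = 6250 + 1812 = 8062
→ [6133, 5533, 3941, 2094, 7792, 9235, 8062]
Total after period 1: 6133 + 5533 + 3941 + 2094 + 7792 + 9235 + 8062 = 42790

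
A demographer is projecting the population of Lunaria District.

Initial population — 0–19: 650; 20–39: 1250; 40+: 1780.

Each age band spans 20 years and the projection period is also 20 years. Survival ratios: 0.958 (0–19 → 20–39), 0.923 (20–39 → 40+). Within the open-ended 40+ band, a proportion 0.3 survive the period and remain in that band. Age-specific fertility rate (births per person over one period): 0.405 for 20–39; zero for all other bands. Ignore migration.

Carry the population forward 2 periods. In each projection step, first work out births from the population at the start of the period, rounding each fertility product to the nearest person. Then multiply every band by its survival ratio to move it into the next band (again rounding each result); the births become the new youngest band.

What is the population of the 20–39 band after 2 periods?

485

Period 1.
Births: 1250 * 0.405 = 506
20–39: 650 * 0.958 = 623
40+: 1250 * 0.923 + 1780 * 0.3 = 1154 + 534 = 1688
Giving 506 / 623 / 1688.
Period 2.
Births: 623 * 0.405 = 252
20–39: 506 * 0.958 = 485
40+: 623 * 0.923 + 1688 * 0.3 = 575 + 506 = 1081
Giving 252 / 485 / 1081.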